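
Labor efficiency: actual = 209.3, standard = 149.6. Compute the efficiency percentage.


Efficiency = (actual / standard) × 100
= (209.3 / 149.6) × 100
= 139.9%


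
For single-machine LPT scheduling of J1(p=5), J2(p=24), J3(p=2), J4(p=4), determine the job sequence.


LPT: sort by longest processing time first
  J2: p=24
  J1: p=5
  J4: p=4
  J3: p=2
Order: J2 → J1 → J4 → J3


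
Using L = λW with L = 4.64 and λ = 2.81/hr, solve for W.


Little's law: L = λW → W = L / λ
= 4.64 / 2.81
= 1.65 hours


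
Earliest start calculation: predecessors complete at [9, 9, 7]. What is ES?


ES = max of all predecessor completion times
Predecessors: [9, 9, 7]
ES = max(9, 9, 7)
= 9


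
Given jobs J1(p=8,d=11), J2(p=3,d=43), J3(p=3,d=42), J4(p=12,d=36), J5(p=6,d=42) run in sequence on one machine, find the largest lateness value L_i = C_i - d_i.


Lateness per job (L = C - d):
  J1: C=8, d=11, L=-3
  J2: C=11, d=43, L=-32
  J3: C=14, d=42, L=-28
  J4: C=26, d=36, L=-10
  J5: C=32, d=42, L=-10
Lmax = max(-3, -32, -28, -10, -10)
= -3


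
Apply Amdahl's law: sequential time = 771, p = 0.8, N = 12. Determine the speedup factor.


Amdahl's law: T_p = T × ((1-p) + p/N)
= 771 × ((1-0.8) + 0.8/12)
= 771 × (0.20 + 0.0667)
= 771 × 0.2667
= 205.60
Speedup = 771/205.60
= 3.75×


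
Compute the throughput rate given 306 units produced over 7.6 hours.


Throughput = units / time
= 306 / 7.6
= 40.3 units/hour


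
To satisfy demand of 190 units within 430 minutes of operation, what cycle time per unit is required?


Cycle time = available time / demand
= 430 / 190
= 2.26 min/unit


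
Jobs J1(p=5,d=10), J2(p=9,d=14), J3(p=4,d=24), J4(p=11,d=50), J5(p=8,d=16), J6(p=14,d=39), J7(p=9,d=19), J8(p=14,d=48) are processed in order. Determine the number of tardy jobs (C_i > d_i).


Completion vs due date:
  J1: C=5, d=10 → on time
  J2: C=14, d=14 → on time
  J3: C=18, d=24 → on time
  J4: C=29, d=50 → on time
  J5: C=37, d=16 → TARDY
  J6: C=51, d=39 → TARDY
  J7: C=60, d=19 → TARDY
  J8: C=74, d=48 → TARDY
Tardy jobs: J5, J6, J7, J8
Count = 4


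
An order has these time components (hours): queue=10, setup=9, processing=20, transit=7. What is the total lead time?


Lead time = queue + setup + processing + transit
= 10 + 9 + 20 + 7
= 46 hours


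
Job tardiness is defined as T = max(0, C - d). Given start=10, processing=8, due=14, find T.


Completion = start + processing = 10 + 8 = 18
Tardiness = max(0, C - d) = max(0, 18 - 14)
= max(0, 4)
= 4


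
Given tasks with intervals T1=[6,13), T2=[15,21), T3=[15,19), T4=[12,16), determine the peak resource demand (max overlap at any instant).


Check each time point for overlaps:
  t=15: 3 tasks active (T2, T3, T4)
Max concurrent = 3


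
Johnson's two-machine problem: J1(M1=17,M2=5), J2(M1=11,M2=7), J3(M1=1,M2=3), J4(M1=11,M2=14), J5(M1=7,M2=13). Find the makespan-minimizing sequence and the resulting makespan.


Johnson's rule:
Group 1 (M1≤M2, sort by M1): ['J3', 'J5', 'J4']
Group 2 (M1>M2, sort desc M2): ['J2', 'J1']
Sequence: J3 → J5 → J4 → J2 → J1
Makespan calculation:
  J3: M1 done=1, M2 done=4
  J5: M1 done=8, M2 done=21
  J4: M1 done=19, M2 done=35
  J2: M1 done=30, M2 done=42
  J1: M1 done=47, M2 done=52
= Sequence: J3 → J5 → J4 → J2 → J1, Makespan: 52


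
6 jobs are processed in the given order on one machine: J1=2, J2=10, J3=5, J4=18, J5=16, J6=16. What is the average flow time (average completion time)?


Completion times:
  J1: completes at 2
  J2: completes at 12
  J3: completes at 17
  J4: completes at 35
  J5: completes at 51
  J6: completes at 67
Sum = 184
Average = 184/6
= 30.67


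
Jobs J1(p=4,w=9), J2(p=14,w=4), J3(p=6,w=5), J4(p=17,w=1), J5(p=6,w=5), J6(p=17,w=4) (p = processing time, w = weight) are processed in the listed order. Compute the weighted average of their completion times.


Completion times:
  J1: C=4, w×C=9×4=36
  J2: C=18, w×C=4×18=72
  J3: C=24, w×C=5×24=120
  J4: C=41, w×C=1×41=41
  J5: C=47, w×C=5×47=235
  J6: C=64, w×C=4×64=256
Sum w×C = 760
Sum w = 28
Weighted avg = 760/28
= 27.14


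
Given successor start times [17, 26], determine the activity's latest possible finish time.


LF = min of all successor start times
Successors start at: [17, 26]
LF = min(17, 26)
= 17


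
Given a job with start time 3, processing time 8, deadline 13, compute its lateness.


Completion = 3 + 8 = 11
Lateness = C - d = 11 - 13
= -2


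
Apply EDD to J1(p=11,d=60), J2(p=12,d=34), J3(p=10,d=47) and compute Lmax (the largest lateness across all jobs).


EDD order: J2 → J3 → J1
Completion and lateness:
  J2: C=12, d=34, L=12-34=-22
  J3: C=22, d=47, L=22-47=-25
  J1: C=33, d=60, L=33-60=-27
Lmax = max(-22, -25, -27)
= -22


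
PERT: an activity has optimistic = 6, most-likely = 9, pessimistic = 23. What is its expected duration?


te = (o + 4m + p) / 6
= (6 + 4×9 + 23) / 6
= (6 + 36 + 23) / 6
= 65 / 6
= 10.83


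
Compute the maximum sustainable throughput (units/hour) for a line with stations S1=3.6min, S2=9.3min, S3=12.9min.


Bottleneck = longest station time
Station times: [3.6, 9.3, 12.9]
Max = 12.9 min
Rate = 60 / 12.9
= 4.65 units/hour (bottleneck: 12.9min)


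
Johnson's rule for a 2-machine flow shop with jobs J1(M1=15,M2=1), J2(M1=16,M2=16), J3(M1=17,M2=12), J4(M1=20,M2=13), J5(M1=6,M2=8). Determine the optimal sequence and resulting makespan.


Johnson's rule:
Group 1 (M1≤M2, sort by M1): ['J5', 'J2']
Group 2 (M1>M2, sort desc M2): ['J4', 'J3', 'J1']
Sequence: J5 → J2 → J4 → J3 → J1
Makespan calculation:
  J5: M1 done=6, M2 done=14
  J2: M1 done=22, M2 done=38
  J4: M1 done=42, M2 done=55
  J3: M1 done=59, M2 done=71
  J1: M1 done=74, M2 done=75
= Sequence: J5 → J2 → J4 → J3 → J1, Makespan: 75


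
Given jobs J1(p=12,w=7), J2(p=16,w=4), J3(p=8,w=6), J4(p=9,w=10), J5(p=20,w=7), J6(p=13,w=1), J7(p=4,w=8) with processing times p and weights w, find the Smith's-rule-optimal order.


WSPT (Smith's rule): sort by p/w ascending
  J7: p/w = 4/8 = 0.500
  J4: p/w = 9/10 = 0.900
  J3: p/w = 8/6 = 1.333
  J1: p/w = 12/7 = 1.714
  J5: p/w = 20/7 = 2.857
  J2: p/w = 16/4 = 4.000
  J6: p/w = 13/1 = 13.000
Order: J7 → J4 → J3 → J1 → J5 → J2 → J6


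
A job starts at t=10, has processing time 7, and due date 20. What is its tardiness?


Completion = start + processing = 10 + 7 = 17
Tardiness = max(0, C - d) = max(0, 17 - 20)
= max(0, -3)
= 0


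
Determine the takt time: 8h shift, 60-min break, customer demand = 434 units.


Available = 8×60 - 60 = 420 min
Takt time = 420 / 434
= 0.97 min/unit


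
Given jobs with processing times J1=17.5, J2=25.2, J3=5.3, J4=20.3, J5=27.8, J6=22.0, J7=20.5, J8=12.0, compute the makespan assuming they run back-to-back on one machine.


Sequential makespan: sum all processing times
= 17.5 + 25.2 + 5.3 + 20.3 + 27.8 + 22.0 + 20.5 + 12.0
= 150.6 time units


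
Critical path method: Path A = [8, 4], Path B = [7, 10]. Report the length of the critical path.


Path A: 8 + 4 = 12
Path B: 7 + 10 = 17
Critical path = longest = max(12, 17)
= 17 (Path B)


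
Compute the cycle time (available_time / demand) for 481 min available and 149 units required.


Cycle time = available time / demand
= 481 / 149
= 3.23 min/unit


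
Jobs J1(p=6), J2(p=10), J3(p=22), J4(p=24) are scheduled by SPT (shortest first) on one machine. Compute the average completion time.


SPT order: J1 → J2 → J3 → J4
Completion times:
  J1: C=6
  J2: C=16
  J3: C=38
  J4: C=62
Sum = 122, n = 4
Mean flow = 122/4
= 30.50


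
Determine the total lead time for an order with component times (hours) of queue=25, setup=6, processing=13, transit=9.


Lead time = queue + setup + processing + transit
= 25 + 6 + 13 + 9
= 53 hours


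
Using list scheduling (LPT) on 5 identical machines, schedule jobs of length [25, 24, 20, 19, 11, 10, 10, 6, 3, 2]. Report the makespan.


Jobs (LPT sorted): [25, 24, 20, 19, 11, 10, 10, 6, 3, 2]
Machines: 5
  J=25 → Machine 1 (load: 0+25=25)
  J=24 → Machine 2 (load: 0+24=24)
  J=20 → Machine 3 (load: 0+20=20)
  J=19 → Machine 4 (load: 0+19=19)
  J=11 → Machine 5 (load: 0+11=11)
  J=10 → Machine 5 (load: 11+10=21)
  J=10 → Machine 4 (load: 19+10=29)
  J=6 → Machine 3 (load: 20+6=26)
  J=3 → Machine 5 (load: 21+3=24)
  J=2 → Machine 2 (load: 24+2=26)
Machine loads: [25, 26, 26, 29, 24]
Makespan = max = 29 time units


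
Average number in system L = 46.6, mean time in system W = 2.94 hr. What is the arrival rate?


Little's law: L = λW → λ = L / W
= 46.6 / 2.94
= 15.85 per hour


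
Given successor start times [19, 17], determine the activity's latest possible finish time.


LF = min of all successor start times
Successors start at: [19, 17]
LF = min(19, 17)
= 17


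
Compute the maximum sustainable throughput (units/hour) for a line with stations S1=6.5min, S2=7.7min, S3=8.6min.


Bottleneck = longest station time
Station times: [6.5, 7.7, 8.6]
Max = 8.6 min
Rate = 60 / 8.6
= 6.98 units/hour (bottleneck: 8.6min)


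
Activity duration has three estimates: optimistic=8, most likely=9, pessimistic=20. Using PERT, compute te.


te = (o + 4m + p) / 6
= (8 + 4×9 + 20) / 6
= (8 + 36 + 20) / 6
= 64 / 6
= 10.67


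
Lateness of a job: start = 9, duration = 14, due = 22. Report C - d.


Completion = 9 + 14 = 23
Lateness = C - d = 23 - 22
= 1


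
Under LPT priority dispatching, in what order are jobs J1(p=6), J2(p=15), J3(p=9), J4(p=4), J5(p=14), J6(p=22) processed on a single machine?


LPT: sort by longest processing time first
  J6: p=22
  J2: p=15
  J5: p=14
  J3: p=9
  J1: p=6
  J4: p=4
Order: J6 → J2 → J5 → J3 → J1 → J4


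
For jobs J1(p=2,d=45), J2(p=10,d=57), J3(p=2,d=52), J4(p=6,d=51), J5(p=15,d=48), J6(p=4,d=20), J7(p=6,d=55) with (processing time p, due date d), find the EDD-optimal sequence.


EDD: sort by earliest due date
  J6: d=20, p=4
  J1: d=45, p=2
  J5: d=48, p=15
  J4: d=51, p=6
  J3: d=52, p=2
  J7: d=55, p=6
  J2: d=57, p=10
Order: J6 → J1 → J5 → J4 → J3 → J7 → J2


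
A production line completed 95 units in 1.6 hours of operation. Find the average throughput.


Throughput = units / time
= 95 / 1.6
= 59.4 units/hour


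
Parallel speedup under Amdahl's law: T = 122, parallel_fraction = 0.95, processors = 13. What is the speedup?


Amdahl's law: T_p = T × ((1-p) + p/N)
= 122 × ((1-0.95) + 0.95/13)
= 122 × (0.05 + 0.0731)
= 122 × 0.1231
= 15.02
Speedup = 122/15.02
= 8.12×


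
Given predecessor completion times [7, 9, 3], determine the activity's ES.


ES = max of all predecessor completion times
Predecessors: [7, 9, 3]
ES = max(7, 9, 3)
= 9


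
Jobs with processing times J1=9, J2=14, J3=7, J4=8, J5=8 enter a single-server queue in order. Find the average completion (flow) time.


Completion times:
  J1: completes at 9
  J2: completes at 23
  J3: completes at 30
  J4: completes at 38
  J5: completes at 46
Sum = 146
Average = 146/5
= 29.20


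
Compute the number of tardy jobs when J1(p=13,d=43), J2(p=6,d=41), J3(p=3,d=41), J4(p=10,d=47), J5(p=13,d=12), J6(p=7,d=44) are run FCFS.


Completion vs due date:
  J1: C=13, d=43 → on time
  J2: C=19, d=41 → on time
  J3: C=22, d=41 → on time
  J4: C=32, d=47 → on time
  J5: C=45, d=12 → TARDY
  J6: C=52, d=44 → TARDY
Tardy jobs: J5, J6
Count = 2


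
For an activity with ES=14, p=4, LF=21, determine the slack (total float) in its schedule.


EF = ES + duration = 14 + 4 = 18
LS = LF - duration = 21 - 4 = 17
Total Float = LF - EF = 21 - 18
(or LS - ES = 17 - 14)
= 3


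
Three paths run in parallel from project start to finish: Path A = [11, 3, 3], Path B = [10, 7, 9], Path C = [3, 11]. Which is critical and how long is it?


Path A: 11 + 3 + 3 = 17
Path B: 10 + 7 + 9 = 26
Path C: 3 + 11 = 14
Critical path = longest = max(17, 26, 14)
= 26 (Path B)


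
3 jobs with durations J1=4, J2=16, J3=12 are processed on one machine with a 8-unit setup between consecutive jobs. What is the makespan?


Makespan = Σ processing + (n-1) × setup
= (4 + 16 + 12) + (3-1)×8
= 32 + 16
= 48 time units


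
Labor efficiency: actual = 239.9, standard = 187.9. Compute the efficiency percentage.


Efficiency = (actual / standard) × 100
= (239.9 / 187.9) × 100
= 127.7%


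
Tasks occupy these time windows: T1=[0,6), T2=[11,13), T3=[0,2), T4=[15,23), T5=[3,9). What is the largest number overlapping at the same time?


Check each time point for overlaps:
  t=0: 2 tasks active (T1, T3)
Max concurrent = 2


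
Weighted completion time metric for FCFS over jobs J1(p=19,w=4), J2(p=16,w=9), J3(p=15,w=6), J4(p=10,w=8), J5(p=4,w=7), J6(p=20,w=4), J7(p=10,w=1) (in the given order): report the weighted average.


Completion times:
  J1: C=19, w×C=4×19=76
  J2: C=35, w×C=9×35=315
  J3: C=50, w×C=6×50=300
  J4: C=60, w×C=8×60=480
  J5: C=64, w×C=7×64=448
  J6: C=84, w×C=4×84=336
  J7: C=94, w×C=1×94=94
Sum w×C = 2049
Sum w = 39
Weighted avg = 2049/39
= 52.54


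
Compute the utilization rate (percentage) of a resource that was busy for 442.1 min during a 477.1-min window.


Utilization = busy / total × 100
= 442.1 / 477.1 × 100
= 92.7%


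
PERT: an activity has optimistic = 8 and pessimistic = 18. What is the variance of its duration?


σ² = ((p - o) / 6)² = (p - o)² / 36
= (18 - 8)² / 36
= 10² / 36
= 100 / 36
= 2.7778


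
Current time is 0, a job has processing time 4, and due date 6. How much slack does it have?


Slack = due - current_time - processing
= 6 - 0 - 4
= 2


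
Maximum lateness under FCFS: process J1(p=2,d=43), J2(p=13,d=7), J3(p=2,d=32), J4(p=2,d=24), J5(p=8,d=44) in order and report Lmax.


Lateness per job (L = C - d):
  J1: C=2, d=43, L=-41
  J2: C=15, d=7, L=8
  J3: C=17, d=32, L=-15
  J4: C=19, d=24, L=-5
  J5: C=27, d=44, L=-17
Lmax = max(-41, 8, -15, -5, -17)
= 8


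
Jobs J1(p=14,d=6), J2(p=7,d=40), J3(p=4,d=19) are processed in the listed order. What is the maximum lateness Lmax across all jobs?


Lateness per job (L = C - d):
  J1: C=14, d=6, L=8
  J2: C=21, d=40, L=-19
  J3: C=25, d=19, L=6
Lmax = max(8, -19, 6)
= 8


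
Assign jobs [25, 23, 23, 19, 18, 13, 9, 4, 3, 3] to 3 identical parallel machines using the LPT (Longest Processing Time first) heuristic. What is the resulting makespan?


Jobs (LPT sorted): [25, 23, 23, 19, 18, 13, 9, 4, 3, 3]
Machines: 3
  J=25 → Machine 1 (load: 0+25=25)
  J=23 → Machine 2 (load: 0+23=23)
  J=23 → Machine 3 (load: 0+23=23)
  J=19 → Machine 2 (load: 23+19=42)
  J=18 → Machine 3 (load: 23+18=41)
  J=13 → Machine 1 (load: 25+13=38)
  J=9 → Machine 1 (load: 38+9=47)
  J=4 → Machine 3 (load: 41+4=45)
  J=3 → Machine 2 (load: 42+3=45)
  J=3 → Machine 2 (load: 45+3=48)
Machine loads: [47, 48, 45]
Makespan = max = 48 time units


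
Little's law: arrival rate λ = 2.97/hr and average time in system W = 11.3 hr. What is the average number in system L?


Little's law: L = λ × W
= 2.97 × 11.3
= 33.56


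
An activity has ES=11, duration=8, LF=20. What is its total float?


EF = ES + duration = 11 + 8 = 19
LS = LF - duration = 20 - 8 = 12
Total Float = LF - EF = 20 - 19
(or LS - ES = 12 - 11)
= 1


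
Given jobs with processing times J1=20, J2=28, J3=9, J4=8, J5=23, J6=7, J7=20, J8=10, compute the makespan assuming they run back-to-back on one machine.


Sequential makespan: sum all processing times
= 20 + 28 + 9 + 8 + 23 + 7 + 20 + 10
= 125 time units


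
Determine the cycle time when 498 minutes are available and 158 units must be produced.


Cycle time = available time / demand
= 498 / 158
= 3.15 min/unit


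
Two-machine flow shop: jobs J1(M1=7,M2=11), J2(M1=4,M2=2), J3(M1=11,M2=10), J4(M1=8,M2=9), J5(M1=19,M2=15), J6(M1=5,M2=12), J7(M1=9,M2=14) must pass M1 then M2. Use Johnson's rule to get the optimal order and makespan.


Johnson's rule:
Group 1 (M1≤M2, sort by M1): ['J6', 'J1', 'J4', 'J7']
Group 2 (M1>M2, sort desc M2): ['J5', 'J3', 'J2']
Sequence: J6 → J1 → J4 → J7 → J5 → J3 → J2
Makespan calculation:
  J6: M1 done=5, M2 done=17
  J1: M1 done=12, M2 done=28
  J4: M1 done=20, M2 done=37
  J7: M1 done=29, M2 done=51
  J5: M1 done=48, M2 done=66
  J3: M1 done=59, M2 done=76
  J2: M1 done=63, M2 done=78
= Sequence: J6 → J1 → J4 → J7 → J5 → J3 → J2, Makespan: 78


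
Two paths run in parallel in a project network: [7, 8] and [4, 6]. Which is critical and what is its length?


Path A: 7 + 8 = 15
Path B: 4 + 6 = 10
Critical path = longest = max(15, 10)
= 15 (Path A)


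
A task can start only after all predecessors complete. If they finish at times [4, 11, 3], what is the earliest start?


ES = max of all predecessor completion times
Predecessors: [4, 11, 3]
ES = max(4, 11, 3)
= 11


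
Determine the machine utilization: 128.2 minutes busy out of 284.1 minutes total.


Utilization = busy / total × 100
= 128.2 / 284.1 × 100
= 45.1%


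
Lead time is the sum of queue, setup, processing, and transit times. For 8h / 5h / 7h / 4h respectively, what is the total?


Lead time = queue + setup + processing + transit
= 8 + 5 + 7 + 4
= 24 hours


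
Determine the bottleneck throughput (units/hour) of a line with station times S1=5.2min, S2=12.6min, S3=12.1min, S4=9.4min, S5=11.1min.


Bottleneck = longest station time
Station times: [5.2, 12.6, 12.1, 9.4, 11.1]
Max = 12.6 min
Rate = 60 / 12.6
= 4.76 units/hour (bottleneck: 12.6min)


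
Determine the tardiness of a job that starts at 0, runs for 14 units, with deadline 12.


Completion = start + processing = 0 + 14 = 14
Tardiness = max(0, C - d) = max(0, 14 - 12)
= max(0, 2)
= 2


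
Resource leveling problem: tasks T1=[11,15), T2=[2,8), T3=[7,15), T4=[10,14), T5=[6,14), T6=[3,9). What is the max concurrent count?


Check each time point for overlaps:
  t=7: 4 tasks active (T2, T3, T5, T6)
Max concurrent = 4


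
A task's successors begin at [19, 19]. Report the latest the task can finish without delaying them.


LF = min of all successor start times
Successors start at: [19, 19]
LF = min(19, 19)
= 19


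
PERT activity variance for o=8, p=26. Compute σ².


σ² = ((p - o) / 6)² = (p - o)² / 36
= (26 - 8)² / 36
= 18² / 36
= 324 / 36
= 9.0000


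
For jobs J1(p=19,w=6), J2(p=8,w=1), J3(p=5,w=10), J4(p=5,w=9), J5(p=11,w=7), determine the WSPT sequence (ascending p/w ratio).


WSPT (Smith's rule): sort by p/w ascending
  J3: p/w = 5/10 = 0.500
  J4: p/w = 5/9 = 0.556
  J5: p/w = 11/7 = 1.571
  J1: p/w = 19/6 = 3.167
  J2: p/w = 8/1 = 8.000
Order: J3 → J4 → J5 → J1 → J2


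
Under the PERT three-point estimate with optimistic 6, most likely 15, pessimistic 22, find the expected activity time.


te = (o + 4m + p) / 6
= (6 + 4×15 + 22) / 6
= (6 + 60 + 22) / 6
= 88 / 6
= 14.67


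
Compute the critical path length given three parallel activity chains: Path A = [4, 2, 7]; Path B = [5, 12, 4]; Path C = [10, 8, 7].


Path A: 4 + 2 + 7 = 13
Path B: 5 + 12 + 4 = 21
Path C: 10 + 8 + 7 = 25
Critical path = longest = max(13, 21, 25)
= 25 (Path C)


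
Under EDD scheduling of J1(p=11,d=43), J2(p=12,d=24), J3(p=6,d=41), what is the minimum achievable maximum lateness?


EDD order: J2 → J3 → J1
Completion and lateness:
  J2: C=12, d=24, L=12-24=-12
  J3: C=18, d=41, L=18-41=-23
  J1: C=29, d=43, L=29-43=-14
Lmax = max(-12, -23, -14)
= -12


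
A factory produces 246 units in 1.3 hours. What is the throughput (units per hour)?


Throughput = units / time
= 246 / 1.3
= 189.2 units/hour


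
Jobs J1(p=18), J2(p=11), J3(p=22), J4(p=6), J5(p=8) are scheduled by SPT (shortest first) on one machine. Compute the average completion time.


SPT order: J4 → J5 → J2 → J1 → J3
Completion times:
  J4: C=6
  J5: C=14
  J2: C=25
  J1: C=43
  J3: C=65
Sum = 153, n = 5
Mean flow = 153/5
= 30.60


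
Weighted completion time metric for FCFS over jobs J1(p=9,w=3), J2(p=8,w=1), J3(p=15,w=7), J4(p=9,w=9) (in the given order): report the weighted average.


Completion times:
  J1: C=9, w×C=3×9=27
  J2: C=17, w×C=1×17=17
  J3: C=32, w×C=7×32=224
  J4: C=41, w×C=9×41=369
Sum w×C = 637
Sum w = 20
Weighted avg = 637/20
= 31.85


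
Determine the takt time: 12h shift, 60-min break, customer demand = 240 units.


Available = 12×60 - 60 = 660 min
Takt time = 660 / 240
= 2.75 min/unit


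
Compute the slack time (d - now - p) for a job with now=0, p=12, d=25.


Slack = due - current_time - processing
= 25 - 0 - 12
= 13


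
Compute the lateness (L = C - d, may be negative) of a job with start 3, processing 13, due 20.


Completion = 3 + 13 = 16
Lateness = C - d = 16 - 20
= -4


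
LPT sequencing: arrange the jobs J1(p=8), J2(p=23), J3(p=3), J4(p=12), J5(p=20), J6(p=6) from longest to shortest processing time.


LPT: sort by longest processing time first
  J2: p=23
  J5: p=20
  J4: p=12
  J1: p=8
  J6: p=6
  J3: p=3
Order: J2 → J5 → J4 → J1 → J6 → J3


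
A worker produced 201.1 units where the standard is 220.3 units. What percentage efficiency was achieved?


Efficiency = (actual / standard) × 100
= (201.1 / 220.3) × 100
= 91.3%


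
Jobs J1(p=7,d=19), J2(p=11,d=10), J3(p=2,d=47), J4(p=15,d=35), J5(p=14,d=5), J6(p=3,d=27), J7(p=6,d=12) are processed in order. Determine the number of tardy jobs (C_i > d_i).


Completion vs due date:
  J1: C=7, d=19 → on time
  J2: C=18, d=10 → TARDY
  J3: C=20, d=47 → on time
  J4: C=35, d=35 → on time
  J5: C=49, d=5 → TARDY
  J6: C=52, d=27 → TARDY
  J7: C=58, d=12 → TARDY
Tardy jobs: J2, J5, J6, J7
Count = 4


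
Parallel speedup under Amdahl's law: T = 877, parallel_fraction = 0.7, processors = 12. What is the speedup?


Amdahl's law: T_p = T × ((1-p) + p/N)
= 877 × ((1-0.7) + 0.7/12)
= 877 × (0.30 + 0.0583)
= 877 × 0.3583
= 314.26
Speedup = 877/314.26
= 2.79×


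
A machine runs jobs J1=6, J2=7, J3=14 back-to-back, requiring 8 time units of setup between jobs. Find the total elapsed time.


Makespan = Σ processing + (n-1) × setup
= (6 + 7 + 14) + (3-1)×8
= 27 + 16
= 43 time units


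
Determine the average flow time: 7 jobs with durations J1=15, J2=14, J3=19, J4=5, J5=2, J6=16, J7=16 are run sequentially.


Completion times:
  J1: completes at 15
  J2: completes at 29
  J3: completes at 48
  J4: completes at 53
  J5: completes at 55
  J6: completes at 71
  J7: completes at 87
Sum = 358
Average = 358/7
= 51.14


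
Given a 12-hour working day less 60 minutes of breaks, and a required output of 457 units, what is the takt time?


Available = 12×60 - 60 = 660 min
Takt time = 660 / 457
= 1.44 min/unit


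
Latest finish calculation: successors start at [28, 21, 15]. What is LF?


LF = min of all successor start times
Successors start at: [28, 21, 15]
LF = min(28, 21, 15)
= 15


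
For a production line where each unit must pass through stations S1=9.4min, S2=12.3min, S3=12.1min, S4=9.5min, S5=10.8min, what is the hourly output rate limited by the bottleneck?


Bottleneck = longest station time
Station times: [9.4, 12.3, 12.1, 9.5, 10.8]
Max = 12.3 min
Rate = 60 / 12.3
= 4.88 units/hour (bottleneck: 12.3min)


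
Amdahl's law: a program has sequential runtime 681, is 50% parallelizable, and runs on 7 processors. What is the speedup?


Amdahl's law: T_p = T × ((1-p) + p/N)
= 681 × ((1-0.5) + 0.5/7)
= 681 × (0.50 + 0.0714)
= 681 × 0.5714
= 389.14
Speedup = 681/389.14
= 1.75×


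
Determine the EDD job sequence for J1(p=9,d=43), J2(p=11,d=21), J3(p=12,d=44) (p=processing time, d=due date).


EDD: sort by earliest due date
  J2: d=21, p=11
  J1: d=43, p=9
  J3: d=44, p=12
Order: J2 → J1 → J3


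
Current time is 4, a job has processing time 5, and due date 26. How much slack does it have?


Slack = due - current_time - processing
= 26 - 4 - 5
= 17


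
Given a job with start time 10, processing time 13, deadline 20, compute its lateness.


Completion = 10 + 13 = 23
Lateness = C - d = 23 - 20
= 3


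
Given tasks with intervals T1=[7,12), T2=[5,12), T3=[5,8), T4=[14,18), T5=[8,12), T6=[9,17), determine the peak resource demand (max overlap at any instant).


Check each time point for overlaps:
  t=9: 4 tasks active (T1, T2, T5, T6)
Max concurrent = 4


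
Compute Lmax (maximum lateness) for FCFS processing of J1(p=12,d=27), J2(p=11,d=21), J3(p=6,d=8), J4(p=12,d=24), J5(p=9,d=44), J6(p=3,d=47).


Lateness per job (L = C - d):
  J1: C=12, d=27, L=-15
  J2: C=23, d=21, L=2
  J3: C=29, d=8, L=21
  J4: C=41, d=24, L=17
  J5: C=50, d=44, L=6
  J6: C=53, d=47, L=6
Lmax = max(-15, 2, 21, 17, 6, 6)
= 21


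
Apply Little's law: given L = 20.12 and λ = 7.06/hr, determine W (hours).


Little's law: L = λW → W = L / λ
= 20.12 / 7.06
= 2.85 hours


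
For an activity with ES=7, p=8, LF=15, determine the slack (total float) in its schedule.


EF = ES + duration = 7 + 8 = 15
LS = LF - duration = 15 - 8 = 7
Total Float = LF - EF = 15 - 15
(or LS - ES = 7 - 7)
= 0


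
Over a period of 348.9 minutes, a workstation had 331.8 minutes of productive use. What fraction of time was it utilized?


Utilization = busy / total × 100
= 331.8 / 348.9 × 100
= 95.1%


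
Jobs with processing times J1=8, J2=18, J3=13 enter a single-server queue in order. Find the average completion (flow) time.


Completion times:
  J1: completes at 8
  J2: completes at 26
  J3: completes at 39
Sum = 73
Average = 73/3
= 24.33


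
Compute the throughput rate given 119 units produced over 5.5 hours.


Throughput = units / time
= 119 / 5.5
= 21.6 units/hour


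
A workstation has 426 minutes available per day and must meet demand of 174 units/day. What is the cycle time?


Cycle time = available time / demand
= 426 / 174
= 2.45 min/unit


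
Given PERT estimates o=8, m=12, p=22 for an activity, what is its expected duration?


te = (o + 4m + p) / 6
= (8 + 4×12 + 22) / 6
= (8 + 48 + 22) / 6
= 78 / 6
= 13.00


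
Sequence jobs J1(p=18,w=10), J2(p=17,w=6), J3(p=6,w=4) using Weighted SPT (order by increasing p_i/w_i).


WSPT (Smith's rule): sort by p/w ascending
  J3: p/w = 6/4 = 1.500
  J1: p/w = 18/10 = 1.800
  J2: p/w = 17/6 = 2.833
Order: J3 → J1 → J2


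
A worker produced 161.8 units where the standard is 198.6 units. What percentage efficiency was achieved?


Efficiency = (actual / standard) × 100
= (161.8 / 198.6) × 100
= 81.5%


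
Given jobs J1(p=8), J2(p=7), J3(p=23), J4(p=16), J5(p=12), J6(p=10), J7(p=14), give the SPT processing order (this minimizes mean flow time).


SPT: sort by shortest processing time
  J2: p=7
  J1: p=8
  J6: p=10
  J5: p=12
  J7: p=14
  J4: p=16
  J3: p=23
Order: J2 → J1 → J6 → J5 → J7 → J4 → J3


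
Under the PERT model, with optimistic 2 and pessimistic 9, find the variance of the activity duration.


σ² = ((p - o) / 6)² = (p - o)² / 36
= (9 - 2)² / 36
= 7² / 36
= 49 / 36
= 1.3611


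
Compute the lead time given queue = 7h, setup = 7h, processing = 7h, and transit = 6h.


Lead time = queue + setup + processing + transit
= 7 + 7 + 7 + 6
= 27 hours


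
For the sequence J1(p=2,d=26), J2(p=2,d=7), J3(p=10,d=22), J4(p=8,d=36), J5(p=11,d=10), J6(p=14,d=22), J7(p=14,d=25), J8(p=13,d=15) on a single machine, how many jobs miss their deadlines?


Completion vs due date:
  J1: C=2, d=26 → on time
  J2: C=4, d=7 → on time
  J3: C=14, d=22 → on time
  J4: C=22, d=36 → on time
  J5: C=33, d=10 → TARDY
  J6: C=47, d=22 → TARDY
  J7: C=61, d=25 → TARDY
  J8: C=74, d=15 → TARDY
Tardy jobs: J5, J6, J7, J8
Count = 4


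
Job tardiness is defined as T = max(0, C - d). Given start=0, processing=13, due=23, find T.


Completion = start + processing = 0 + 13 = 13
Tardiness = max(0, C - d) = max(0, 13 - 23)
= max(0, -10)
= 0


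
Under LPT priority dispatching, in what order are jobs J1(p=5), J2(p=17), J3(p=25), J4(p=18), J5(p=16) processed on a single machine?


LPT: sort by longest processing time first
  J3: p=25
  J4: p=18
  J2: p=17
  J5: p=16
  J1: p=5
Order: J3 → J4 → J2 → J5 → J1


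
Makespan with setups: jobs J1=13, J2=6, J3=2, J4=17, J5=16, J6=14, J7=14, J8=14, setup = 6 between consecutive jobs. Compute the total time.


Makespan = Σ processing + (n-1) × setup
= (13 + 6 + 2 + 17 + 16 + 14 + 14 + 14) + (8-1)×6
= 96 + 42
= 138 time units


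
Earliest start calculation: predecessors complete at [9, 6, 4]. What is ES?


ES = max of all predecessor completion times
Predecessors: [9, 6, 4]
ES = max(9, 6, 4)
= 9


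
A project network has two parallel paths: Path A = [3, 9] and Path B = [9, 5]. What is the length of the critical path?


Path A: 3 + 9 = 12
Path B: 9 + 5 = 14
Critical path = longest = max(12, 14)
= 14 (Path B)


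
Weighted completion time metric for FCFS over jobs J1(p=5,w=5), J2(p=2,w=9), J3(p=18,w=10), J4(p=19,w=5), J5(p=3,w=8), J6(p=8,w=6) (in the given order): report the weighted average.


Completion times:
  J1: C=5, w×C=5×5=25
  J2: C=7, w×C=9×7=63
  J3: C=25, w×C=10×25=250
  J4: C=44, w×C=5×44=220
  J5: C=47, w×C=8×47=376
  J6: C=55, w×C=6×55=330
Sum w×C = 1264
Sum w = 43
Weighted avg = 1264/43
= 29.40


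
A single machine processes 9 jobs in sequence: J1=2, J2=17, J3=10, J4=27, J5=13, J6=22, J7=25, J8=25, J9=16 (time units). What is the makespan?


Sequential makespan: sum all processing times
= 2 + 17 + 10 + 27 + 13 + 22 + 25 + 25 + 16
= 157 time units


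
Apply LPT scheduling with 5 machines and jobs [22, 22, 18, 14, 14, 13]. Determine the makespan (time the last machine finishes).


Jobs (LPT sorted): [22, 22, 18, 14, 14, 13]
Machines: 5
  J=22 → Machine 1 (load: 0+22=22)
  J=22 → Machine 2 (load: 0+22=22)
  J=18 → Machine 3 (load: 0+18=18)
  J=14 → Machine 4 (load: 0+14=14)
  J=14 → Machine 5 (load: 0+14=14)
  J=13 → Machine 4 (load: 14+13=27)
Machine loads: [22, 22, 18, 27, 14]
Makespan = max = 27 time units


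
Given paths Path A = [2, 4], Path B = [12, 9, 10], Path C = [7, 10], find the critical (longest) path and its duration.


Path A: 2 + 4 = 6
Path B: 12 + 9 + 10 = 31
Path C: 7 + 10 = 17
Critical path = longest = max(6, 31, 17)
= 31 (Path B)


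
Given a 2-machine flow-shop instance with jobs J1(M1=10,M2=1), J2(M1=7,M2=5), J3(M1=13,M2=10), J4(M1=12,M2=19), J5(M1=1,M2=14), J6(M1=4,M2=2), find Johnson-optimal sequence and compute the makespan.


Johnson's rule:
Group 1 (M1≤M2, sort by M1): ['J5', 'J4']
Group 2 (M1>M2, sort desc M2): ['J3', 'J2', 'J6', 'J1']
Sequence: J5 → J4 → J3 → J2 → J6 → J1
Makespan calculation:
  J5: M1 done=1, M2 done=15
  J4: M1 done=13, M2 done=34
  J3: M1 done=26, M2 done=44
  J2: M1 done=33, M2 done=49
  J6: M1 done=37, M2 done=51
  J1: M1 done=47, M2 done=52
= Sequence: J5 → J4 → J3 → J2 → J6 → J1, Makespan: 52


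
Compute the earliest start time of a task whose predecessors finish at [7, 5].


ES = max of all predecessor completion times
Predecessors: [7, 5]
ES = max(7, 5)
= 7


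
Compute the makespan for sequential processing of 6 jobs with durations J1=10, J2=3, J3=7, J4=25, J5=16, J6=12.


Sequential makespan: sum all processing times
= 10 + 3 + 7 + 25 + 16 + 12
= 73 time units


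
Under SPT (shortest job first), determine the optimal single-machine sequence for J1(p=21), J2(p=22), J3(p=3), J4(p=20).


SPT: sort by shortest processing time
  J3: p=3
  J4: p=20
  J1: p=21
  J2: p=22
Order: J3 → J4 → J1 → J2


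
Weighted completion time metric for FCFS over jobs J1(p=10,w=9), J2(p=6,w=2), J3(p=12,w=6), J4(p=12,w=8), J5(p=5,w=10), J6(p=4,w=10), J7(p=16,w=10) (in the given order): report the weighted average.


Completion times:
  J1: C=10, w×C=9×10=90
  J2: C=16, w×C=2×16=32
  J3: C=28, w×C=6×28=168
  J4: C=40, w×C=8×40=320
  J5: C=45, w×C=10×45=450
  J6: C=49, w×C=10×49=490
  J7: C=65, w×C=10×65=650
Sum w×C = 2200
Sum w = 55
Weighted avg = 2200/55
= 40.00


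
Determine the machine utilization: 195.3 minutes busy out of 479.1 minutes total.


Utilization = busy / total × 100
= 195.3 / 479.1 × 100
= 40.8%


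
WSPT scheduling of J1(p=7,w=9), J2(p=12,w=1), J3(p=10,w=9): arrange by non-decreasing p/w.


WSPT (Smith's rule): sort by p/w ascending
  J1: p/w = 7/9 = 0.778
  J3: p/w = 10/9 = 1.111
  J2: p/w = 12/1 = 12.000
Order: J1 → J3 → J2


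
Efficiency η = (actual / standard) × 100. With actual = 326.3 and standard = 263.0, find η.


Efficiency = (actual / standard) × 100
= (326.3 / 263.0) × 100
= 124.1%


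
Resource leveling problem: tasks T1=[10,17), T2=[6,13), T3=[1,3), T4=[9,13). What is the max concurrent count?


Check each time point for overlaps:
  t=10: 3 tasks active (T1, T2, T4)
Max concurrent = 3


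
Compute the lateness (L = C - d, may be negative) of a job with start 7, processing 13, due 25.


Completion = 7 + 13 = 20
Lateness = C - d = 20 - 25
= -5


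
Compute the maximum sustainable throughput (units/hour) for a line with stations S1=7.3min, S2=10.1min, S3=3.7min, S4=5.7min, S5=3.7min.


Bottleneck = longest station time
Station times: [7.3, 10.1, 3.7, 5.7, 3.7]
Max = 10.1 min
Rate = 60 / 10.1
= 5.94 units/hour (bottleneck: 10.1min)


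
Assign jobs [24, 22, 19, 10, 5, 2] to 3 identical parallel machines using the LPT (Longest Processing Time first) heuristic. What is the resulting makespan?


Jobs (LPT sorted): [24, 22, 19, 10, 5, 2]
Machines: 3
  J=24 → Machine 1 (load: 0+24=24)
  J=22 → Machine 2 (load: 0+22=22)
  J=19 → Machine 3 (load: 0+19=19)
  J=10 → Machine 3 (load: 19+10=29)
  J=5 → Machine 2 (load: 22+5=27)
  J=2 → Machine 1 (load: 24+2=26)
Machine loads: [26, 27, 29]
Makespan = max = 29 time units


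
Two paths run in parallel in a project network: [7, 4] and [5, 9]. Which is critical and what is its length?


Path A: 7 + 4 = 11
Path B: 5 + 9 = 14
Critical path = longest = max(11, 14)
= 14 (Path B)


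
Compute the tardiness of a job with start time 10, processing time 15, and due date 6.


Completion = start + processing = 10 + 15 = 25
Tardiness = max(0, C - d) = max(0, 25 - 6)
= max(0, 19)
= 19


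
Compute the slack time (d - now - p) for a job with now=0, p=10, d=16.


Slack = due - current_time - processing
= 16 - 0 - 10
= 6


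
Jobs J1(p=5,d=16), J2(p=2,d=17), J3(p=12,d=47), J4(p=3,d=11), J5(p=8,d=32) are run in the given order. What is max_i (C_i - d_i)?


Lateness per job (L = C - d):
  J1: C=5, d=16, L=-11
  J2: C=7, d=17, L=-10
  J3: C=19, d=47, L=-28
  J4: C=22, d=11, L=11
  J5: C=30, d=32, L=-2
Lmax = max(-11, -10, -28, 11, -2)
= 11


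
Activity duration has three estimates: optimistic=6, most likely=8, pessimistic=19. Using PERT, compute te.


te = (o + 4m + p) / 6
= (6 + 4×8 + 19) / 6
= (6 + 32 + 19) / 6
= 57 / 6
= 9.50


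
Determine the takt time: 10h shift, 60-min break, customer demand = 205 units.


Available = 10×60 - 60 = 540 min
Takt time = 540 / 205
= 2.63 min/unit


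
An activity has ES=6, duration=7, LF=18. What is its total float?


EF = ES + duration = 6 + 7 = 13
LS = LF - duration = 18 - 7 = 11
Total Float = LF - EF = 18 - 13
(or LS - ES = 11 - 6)
= 5


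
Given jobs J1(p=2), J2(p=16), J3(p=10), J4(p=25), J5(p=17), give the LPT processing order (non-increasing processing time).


LPT: sort by longest processing time first
  J4: p=25
  J5: p=17
  J2: p=16
  J3: p=10
  J1: p=2
Order: J4 → J5 → J2 → J3 → J1


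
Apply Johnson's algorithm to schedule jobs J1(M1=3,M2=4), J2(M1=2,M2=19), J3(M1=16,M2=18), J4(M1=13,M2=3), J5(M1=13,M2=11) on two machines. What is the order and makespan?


Johnson's rule:
Group 1 (M1≤M2, sort by M1): ['J2', 'J1', 'J3']
Group 2 (M1>M2, sort desc M2): ['J5', 'J4']
Sequence: J2 → J1 → J3 → J5 → J4
Makespan calculation:
  J2: M1 done=2, M2 done=21
  J1: M1 done=5, M2 done=25
  J3: M1 done=21, M2 done=43
  J5: M1 done=34, M2 done=54
  J4: M1 done=47, M2 done=57
= Sequence: J2 → J1 → J3 → J5 → J4, Makespan: 57


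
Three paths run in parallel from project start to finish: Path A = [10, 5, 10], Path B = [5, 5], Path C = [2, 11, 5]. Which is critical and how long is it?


Path A: 10 + 5 + 10 = 25
Path B: 5 + 5 = 10
Path C: 2 + 11 + 5 = 18
Critical path = longest = max(25, 10, 18)
= 25 (Path A)


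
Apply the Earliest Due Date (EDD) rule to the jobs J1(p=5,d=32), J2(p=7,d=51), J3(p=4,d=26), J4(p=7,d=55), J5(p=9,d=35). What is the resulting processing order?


EDD: sort by earliest due date
  J3: d=26, p=4
  J1: d=32, p=5
  J5: d=35, p=9
  J2: d=51, p=7
  J4: d=55, p=7
Order: J3 → J1 → J5 → J2 → J4


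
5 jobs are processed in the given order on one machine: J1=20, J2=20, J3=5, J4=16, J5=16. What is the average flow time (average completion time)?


Completion times:
  J1: completes at 20
  J2: completes at 40
  J3: completes at 45
  J4: completes at 61
  J5: completes at 77
Sum = 243
Average = 243/5
= 48.60


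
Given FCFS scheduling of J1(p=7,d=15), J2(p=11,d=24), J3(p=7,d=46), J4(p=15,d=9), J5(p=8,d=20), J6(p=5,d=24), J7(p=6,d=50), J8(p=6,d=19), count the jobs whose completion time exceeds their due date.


Completion vs due date:
  J1: C=7, d=15 → on time
  J2: C=18, d=24 → on time
  J3: C=25, d=46 → on time
  J4: C=40, d=9 → TARDY
  J5: C=48, d=20 → TARDY
  J6: C=53, d=24 → TARDY
  J7: C=59, d=50 → TARDY
  J8: C=65, d=19 → TARDY
Tardy jobs: J4, J5, J6, J7, J8
Count = 5


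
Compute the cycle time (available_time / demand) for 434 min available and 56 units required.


Cycle time = available time / demand
= 434 / 56
= 7.75 min/unit


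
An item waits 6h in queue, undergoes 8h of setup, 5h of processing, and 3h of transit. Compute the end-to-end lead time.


Lead time = queue + setup + processing + transit
= 6 + 8 + 5 + 3
= 22 hours


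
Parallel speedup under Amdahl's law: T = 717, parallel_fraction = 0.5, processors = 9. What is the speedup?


Amdahl's law: T_p = T × ((1-p) + p/N)
= 717 × ((1-0.5) + 0.5/9)
= 717 × (0.50 + 0.0556)
= 717 × 0.5556
= 398.33
Speedup = 717/398.33
= 1.80×


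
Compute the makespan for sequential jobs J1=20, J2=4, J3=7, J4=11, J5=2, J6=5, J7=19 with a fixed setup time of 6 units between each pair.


Makespan = Σ processing + (n-1) × setup
= (20 + 4 + 7 + 11 + 2 + 5 + 19) + (7-1)×6
= 68 + 36
= 104 time units


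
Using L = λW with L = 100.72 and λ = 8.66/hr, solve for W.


Little's law: L = λW → W = L / λ
= 100.72 / 8.66
= 11.63 hours


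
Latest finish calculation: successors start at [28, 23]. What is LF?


LF = min of all successor start times
Successors start at: [28, 23]
LF = min(28, 23)
= 23


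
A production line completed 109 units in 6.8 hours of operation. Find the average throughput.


Throughput = units / time
= 109 / 6.8
= 16.0 units/hour


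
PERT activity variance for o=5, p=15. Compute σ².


σ² = ((p - o) / 6)² = (p - o)² / 36
= (15 - 5)² / 36
= 10² / 36
= 100 / 36
= 2.7778


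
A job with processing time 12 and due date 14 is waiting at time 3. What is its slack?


Slack = due - current_time - processing
= 14 - 3 - 12
= -1


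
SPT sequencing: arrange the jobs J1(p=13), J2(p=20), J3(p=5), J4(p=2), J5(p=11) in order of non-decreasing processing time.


SPT: sort by shortest processing time
  J4: p=2
  J3: p=5
  J5: p=11
  J1: p=13
  J2: p=20
Order: J4 → J3 → J5 → J1 → J2


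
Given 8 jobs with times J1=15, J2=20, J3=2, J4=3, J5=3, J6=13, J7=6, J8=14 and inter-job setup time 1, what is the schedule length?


Makespan = Σ processing + (n-1) × setup
= (15 + 20 + 2 + 3 + 3 + 13 + 6 + 14) + (8-1)×1
= 76 + 7
= 83 time units


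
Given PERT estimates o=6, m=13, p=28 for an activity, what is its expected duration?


te = (o + 4m + p) / 6
= (6 + 4×13 + 28) / 6
= (6 + 52 + 28) / 6
= 86 / 6
= 14.33
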